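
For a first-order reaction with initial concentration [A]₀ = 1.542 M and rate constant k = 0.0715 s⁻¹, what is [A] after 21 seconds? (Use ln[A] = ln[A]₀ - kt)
0.3436 M

ln[A] = ln[A]₀ - k·t = ln(1.542) - (0.0715)·(21) = 0.4331 - 1.5015 = -1.0684
[A] = e^(-1.0684) = 0.3436 M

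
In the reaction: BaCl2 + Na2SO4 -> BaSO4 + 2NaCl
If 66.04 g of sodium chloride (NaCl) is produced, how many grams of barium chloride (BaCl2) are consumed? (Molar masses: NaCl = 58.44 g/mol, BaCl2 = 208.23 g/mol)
Moles of NaCl = 66.04 g ÷ 58.44 g/mol = 1.13005 mol
Mole ratio: 1 mol BaCl2 / 2 mol NaCl
Moles of BaCl2 = 1.13005 × (1/2) = 0.565024 mol
Mass of BaCl2 = 0.565024 mol × 208.23 g/mol = 117.7 g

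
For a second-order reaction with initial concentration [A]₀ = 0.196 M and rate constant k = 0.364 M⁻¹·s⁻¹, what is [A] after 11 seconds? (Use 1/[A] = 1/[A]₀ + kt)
0.1098 M

1/[A] = 1/[A]₀ + k·t = 1/0.196 + (0.364)·(11) = 5.1020 + 4.0040 = 9.1060
[A] = 1/9.1060 = 0.1098 M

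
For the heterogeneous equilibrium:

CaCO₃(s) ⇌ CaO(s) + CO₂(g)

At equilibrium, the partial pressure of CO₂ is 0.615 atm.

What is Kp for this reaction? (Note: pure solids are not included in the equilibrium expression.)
K_p = 0.615

Solids (CaCO₃, CaO) have activity 1 and are excluded.
Kp = P(CO₂) = 0.615.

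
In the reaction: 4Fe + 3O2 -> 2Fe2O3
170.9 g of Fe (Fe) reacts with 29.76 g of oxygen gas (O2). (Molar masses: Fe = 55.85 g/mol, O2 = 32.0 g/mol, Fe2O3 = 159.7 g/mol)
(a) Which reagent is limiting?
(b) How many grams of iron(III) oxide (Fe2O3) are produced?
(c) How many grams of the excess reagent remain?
(a) O2, (b) 99.01 g, (c) 101.6 g

Moles of Fe = 170.9 g ÷ 55.85 g/mol = 3.05998 mol
Moles of O2 = 29.76 g ÷ 32.0 g/mol = 0.93 mol
Moles ÷ coefficient: Fe: 3.05998/4 = 0.765, O2: 0.93/3 = 0.31
(a) O2 has the smaller value, so O2 is the limiting reagent.
(b) Moles of Fe2O3 = 0.93 mol O2 × (2/3) = 0.62 mol; mass = 0.62 mol × 159.7 g/mol = 99.01 g
(c) Fe consumed = 0.93 × (4/3) = 1.24 mol; remaining = 3.05998 − 1.24 = 1.81998 mol; mass = 1.81998 mol × 55.85 g/mol = 101.6 g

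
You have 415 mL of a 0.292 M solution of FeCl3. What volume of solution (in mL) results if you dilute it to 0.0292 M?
Using M₁V₁ = M₂V₂:
0.292 × 415 = 0.0292 × V₂
V₂ = (0.292 × 415) / 0.0292 = 4150 mL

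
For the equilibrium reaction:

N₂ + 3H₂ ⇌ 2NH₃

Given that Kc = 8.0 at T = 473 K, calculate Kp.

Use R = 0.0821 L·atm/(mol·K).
K_p = 0.0053

Δn = (moles gaseous products) − (moles gaseous reactants) = -2
T = 473 K; RT = 0.0821 × 473 = 38.8333
Kp = Kc·(RT)^Δn = 8.0 × (38.8333)^-2 = 8.0 × 0.000663119 = 0.0053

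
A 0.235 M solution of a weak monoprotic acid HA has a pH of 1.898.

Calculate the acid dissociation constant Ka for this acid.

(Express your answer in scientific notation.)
K_a = 7.19e-04

[H⁺] = 10^(−pH) = 10^(−1.898) = 1.265e-02 M. For HA ⇌ H⁺ + A⁻, Ka = x²/(C − x) = (1.265e-02)²/(0.235 − 1.265e-02) = 7.19e-04.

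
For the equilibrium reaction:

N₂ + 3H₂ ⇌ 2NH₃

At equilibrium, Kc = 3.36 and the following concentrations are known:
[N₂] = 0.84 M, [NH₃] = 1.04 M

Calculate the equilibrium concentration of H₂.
[H₂] = 0.7264 M

Kc = ([NH₃]^2) / ([N₂] × [H₂]^3) = 3.36
[H₂]^3 = (product terms)/(Kc · other reactant terms) = 1.0816 / (3.36 · 0.84) = 0.38322
[H₂] = (0.38322)^(1/3) = 0.7264 M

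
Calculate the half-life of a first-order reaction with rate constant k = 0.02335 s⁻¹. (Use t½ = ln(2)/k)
29.69 s

t½ = ln(2)/k = 0.6931/0.02335 = 29.69 s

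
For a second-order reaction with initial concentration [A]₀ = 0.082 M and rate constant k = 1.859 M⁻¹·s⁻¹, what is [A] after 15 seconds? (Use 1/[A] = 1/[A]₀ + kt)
0.0250 M

1/[A] = 1/[A]₀ + k·t = 1/0.082 + (1.859)·(15) = 12.1951 + 27.8850 = 40.0801
[A] = 1/40.0801 = 0.0250 M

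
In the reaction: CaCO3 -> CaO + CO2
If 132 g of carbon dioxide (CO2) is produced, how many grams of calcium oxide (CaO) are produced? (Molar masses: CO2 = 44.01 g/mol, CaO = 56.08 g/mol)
Moles of CO2 = 132 g ÷ 44.01 g/mol = 2.99932 mol
Mole ratio: 1 mol CaO / 1 mol CO2
Moles of CaO = 2.99932 × (1/1) = 2.99932 mol
Mass of CaO = 2.99932 mol × 56.08 g/mol = 168.2 g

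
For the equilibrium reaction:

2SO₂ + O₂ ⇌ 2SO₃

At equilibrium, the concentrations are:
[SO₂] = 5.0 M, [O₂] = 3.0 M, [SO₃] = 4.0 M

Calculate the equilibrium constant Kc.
K_c = 0.2133

Kc = ([SO₃]^2) / ([SO₂]^2 × [O₂])
   = ((4.0)^2) / ((5.0)^2·(3.0))
   = 16 / 75 = 0.2133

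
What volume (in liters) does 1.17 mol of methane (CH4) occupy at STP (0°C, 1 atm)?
At STP, 1 mol of gas occupies 22.4 L
Volume = 1.17 mol × 22.4 L/mol = 26.21 L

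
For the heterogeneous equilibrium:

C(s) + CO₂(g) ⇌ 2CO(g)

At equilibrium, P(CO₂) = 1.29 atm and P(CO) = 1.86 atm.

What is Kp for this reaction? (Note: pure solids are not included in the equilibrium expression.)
K_p = 2.682

Solid C is excluded.
Kp = P(CO)²/P(CO₂) = (1.86)²/1.29 = 3.46/1.29 = 2.682.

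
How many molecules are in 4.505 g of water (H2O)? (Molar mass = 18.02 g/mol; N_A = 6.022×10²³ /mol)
Moles = 4.505 g ÷ 18.02 g/mol = 0.25 mol
Molecules = 0.25 mol × 6.022×10²³ /mol = 1.506e+23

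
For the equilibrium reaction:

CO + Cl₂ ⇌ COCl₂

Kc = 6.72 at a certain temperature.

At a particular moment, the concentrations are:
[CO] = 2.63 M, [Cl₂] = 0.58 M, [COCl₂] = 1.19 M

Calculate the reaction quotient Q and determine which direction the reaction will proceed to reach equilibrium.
Q = 0.780, Q < K, reaction proceeds forward (toward products)

Q = ([COCl₂]) / ([CO] × [Cl₂])
  = ((1.19)) / ((2.63)·(0.58)) = 1.19/1.5254 = 0.7801
Since Q = 0.7801 < Kc = 6.72, the reaction proceeds forward (toward products) to reach equilibrium.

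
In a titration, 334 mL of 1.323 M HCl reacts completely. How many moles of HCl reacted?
Moles = Molarity × Volume (L)
Moles = 1.323 M × 0.334 L = 0.4419 mol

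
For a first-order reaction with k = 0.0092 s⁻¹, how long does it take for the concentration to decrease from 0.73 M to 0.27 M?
108.11 s

From ln[A] = ln[A]₀ - k·t: t = ln([A]₀/[A])/k = ln(0.73/0.27)/0.0092 = ln(2.7037)/0.0092 = 0.9946/0.0092 = 108.11 s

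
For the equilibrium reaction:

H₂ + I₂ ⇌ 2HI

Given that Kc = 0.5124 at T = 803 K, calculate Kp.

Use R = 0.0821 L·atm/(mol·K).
K_p = 0.5124

Δn = (moles gaseous products) − (moles gaseous reactants) = 0
T = 803 K; RT = 0.0821 × 803 = 65.9263
Kp = Kc·(RT)^Δn = 0.5124 × (65.9263)^0 = 0.5124 × 1 = 0.5124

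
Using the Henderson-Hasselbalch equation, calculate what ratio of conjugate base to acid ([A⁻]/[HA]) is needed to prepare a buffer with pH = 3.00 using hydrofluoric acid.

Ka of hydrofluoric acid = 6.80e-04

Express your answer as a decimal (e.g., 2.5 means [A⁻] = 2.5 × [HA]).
[A⁻]/[HA] = 0.680

pKa = −log(6.80e-04) = 3.1675. pH = pKa + log([A⁻]/[HA]). 3.00 = 3.1675 + log(ratio). log(ratio) = 3.00 − 3.1675 = -0.1675. ratio = 10^(-0.1675) = 0.680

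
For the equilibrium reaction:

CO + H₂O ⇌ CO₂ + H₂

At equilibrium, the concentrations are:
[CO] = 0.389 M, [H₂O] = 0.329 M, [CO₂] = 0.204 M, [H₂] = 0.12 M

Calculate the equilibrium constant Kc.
K_c = 0.1913

Kc = ([CO₂] × [H₂]) / ([CO] × [H₂O])
   = ((0.204)·(0.12)) / ((0.389)·(0.329))
   = 0.02448 / 0.12798 = 0.1913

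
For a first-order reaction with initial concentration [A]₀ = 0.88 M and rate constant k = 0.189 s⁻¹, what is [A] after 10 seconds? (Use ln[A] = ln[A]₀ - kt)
0.1329 M

ln[A] = ln[A]₀ - k·t = ln(0.88) - (0.189)·(10) = -0.1278 - 1.8900 = -2.0178
[A] = e^(-2.0178) = 0.1329 M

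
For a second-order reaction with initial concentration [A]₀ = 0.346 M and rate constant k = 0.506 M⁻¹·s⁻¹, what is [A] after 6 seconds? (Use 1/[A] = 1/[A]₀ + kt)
0.1687 M

1/[A] = 1/[A]₀ + k·t = 1/0.346 + (0.506)·(6) = 2.8902 + 3.0360 = 5.9262
[A] = 1/5.9262 = 0.1687 M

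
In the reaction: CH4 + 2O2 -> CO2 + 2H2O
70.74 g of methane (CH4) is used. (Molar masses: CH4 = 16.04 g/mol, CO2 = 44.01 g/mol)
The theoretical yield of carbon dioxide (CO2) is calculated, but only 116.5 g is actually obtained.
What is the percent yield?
Moles of CH4 = 70.74 g ÷ 16.04 g/mol = 4.41022 mol
Mole ratio: 1 mol CO2 / 1 mol CH4
Moles of CO2 = 4.41022 × (1/1) = 4.41022 mol
Theoretical yield = 4.41022 mol × 44.01 g/mol = 194.09 g
Actual yield = 116.5 g
Percent yield = (116.5 / 194.09) × 100% = 60.0%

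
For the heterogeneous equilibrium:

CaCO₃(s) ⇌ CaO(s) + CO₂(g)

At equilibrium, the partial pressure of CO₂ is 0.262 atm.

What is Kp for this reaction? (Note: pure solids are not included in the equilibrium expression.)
K_p = 0.262

Solids (CaCO₃, CaO) have activity 1 and are excluded.
Kp = P(CO₂) = 0.262.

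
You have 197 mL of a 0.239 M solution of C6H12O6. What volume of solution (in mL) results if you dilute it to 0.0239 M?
Using M₁V₁ = M₂V₂:
0.239 × 197 = 0.0239 × V₂
V₂ = (0.239 × 197) / 0.0239 = 1970 mL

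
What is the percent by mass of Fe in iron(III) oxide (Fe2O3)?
Mass of Fe in formula = 55.85 × 2 = 111.7 g/mol
Molar mass = 159.7 g/mol
% Fe = (111.7/159.7) × 100% = 69.94%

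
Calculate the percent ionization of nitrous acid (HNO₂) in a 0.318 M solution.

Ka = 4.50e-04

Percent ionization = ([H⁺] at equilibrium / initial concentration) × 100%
Percent ionization = 3.69%

Let x = [H⁺]. Ka = x²/(C - x) ⇒ x² + (4.50e-04)x - (4.50e-04)(0.318) = 0. x = 1.1740e-02. Percent = (1.1740e-02/0.318) × 100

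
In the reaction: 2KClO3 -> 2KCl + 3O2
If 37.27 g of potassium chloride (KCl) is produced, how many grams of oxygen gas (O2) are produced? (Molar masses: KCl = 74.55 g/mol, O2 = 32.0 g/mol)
Moles of KCl = 37.27 g ÷ 74.55 g/mol = 0.499933 mol
Mole ratio: 3 mol O2 / 2 mol KCl
Moles of O2 = 0.499933 × (3/2) = 0.749899 mol
Mass of O2 = 0.749899 mol × 32.0 g/mol = 24 g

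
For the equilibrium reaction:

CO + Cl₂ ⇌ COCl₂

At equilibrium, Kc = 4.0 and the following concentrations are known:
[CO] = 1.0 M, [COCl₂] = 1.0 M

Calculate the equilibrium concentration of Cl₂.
[Cl₂] = 0.2500 M

Kc = ([COCl₂]) / ([CO] × [Cl₂]) = 4.0
[Cl₂]^1 = (product terms)/(Kc · other reactant terms) = 1 / (4.0 · 1) = 0.25
[Cl₂] = 0.2500 M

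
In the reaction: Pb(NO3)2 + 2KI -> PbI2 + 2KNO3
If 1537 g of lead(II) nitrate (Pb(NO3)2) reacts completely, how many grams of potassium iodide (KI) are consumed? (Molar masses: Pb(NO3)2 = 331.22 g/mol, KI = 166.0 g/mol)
Moles of Pb(NO3)2 = 1537 g ÷ 331.22 g/mol = 4.64042 mol
Mole ratio: 2 mol KI / 1 mol Pb(NO3)2
Moles of KI = 4.64042 × (2/1) = 9.28084 mol
Mass of KI = 9.28084 mol × 166.0 g/mol = 1541 g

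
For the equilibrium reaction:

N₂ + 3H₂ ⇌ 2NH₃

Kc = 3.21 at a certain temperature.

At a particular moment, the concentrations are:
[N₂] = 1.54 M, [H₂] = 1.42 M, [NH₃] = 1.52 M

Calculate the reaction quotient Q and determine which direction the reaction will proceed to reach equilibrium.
Q = 0.524, Q < K, reaction proceeds forward (toward products)

Q = ([NH₃]^2) / ([N₂] × [H₂]^3)
  = ((1.52)^2) / ((1.54)·(1.42)^3) = 2.3104/4.4095 = 0.524
Since Q = 0.524 < Kc = 3.21, the reaction proceeds forward (toward products) to reach equilibrium.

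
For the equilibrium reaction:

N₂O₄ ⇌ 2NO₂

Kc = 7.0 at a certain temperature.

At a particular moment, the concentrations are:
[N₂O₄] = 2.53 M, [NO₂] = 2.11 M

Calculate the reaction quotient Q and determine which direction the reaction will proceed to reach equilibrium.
Q = 1.760, Q < K, reaction proceeds forward (toward products)

Q = ([NO₂]^2) / ([N₂O₄])
  = ((2.11)^2) / ((2.53)) = 4.4521/2.53 = 1.76
Since Q = 1.76 < Kc = 7.0, the reaction proceeds forward (toward products) to reach equilibrium.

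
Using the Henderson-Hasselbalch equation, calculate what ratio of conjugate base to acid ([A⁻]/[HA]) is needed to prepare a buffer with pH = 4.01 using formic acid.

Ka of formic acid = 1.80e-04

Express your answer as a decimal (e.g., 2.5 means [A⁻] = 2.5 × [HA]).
[A⁻]/[HA] = 1.842

pKa = −log(1.80e-04) = 3.7447. pH = pKa + log([A⁻]/[HA]). 4.01 = 3.7447 + log(ratio). log(ratio) = 4.01 − 3.7447 = 0.2653. ratio = 10^(0.2653) = 1.842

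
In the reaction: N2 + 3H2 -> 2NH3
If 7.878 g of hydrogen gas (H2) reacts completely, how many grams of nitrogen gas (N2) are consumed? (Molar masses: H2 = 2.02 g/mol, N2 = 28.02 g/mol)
Moles of H2 = 7.878 g ÷ 2.02 g/mol = 3.9 mol
Mole ratio: 1 mol N2 / 3 mol H2
Moles of N2 = 3.9 × (1/3) = 1.3 mol
Mass of N2 = 1.3 mol × 28.02 g/mol = 36.43 g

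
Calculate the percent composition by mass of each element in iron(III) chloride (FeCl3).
Fe: 34.43%, Cl: 65.57%

Molar mass of FeCl3 = 162.2 g/mol
% Fe = (1 × 55.85) / 162.2 × 100% = 55.85 / 162.2 × 100% = 34.43%
% Cl = (3 × 35.45) / 162.2 × 100% = 106.35 / 162.2 × 100% = 65.57%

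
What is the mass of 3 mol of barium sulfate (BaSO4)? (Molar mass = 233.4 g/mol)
Mass = 3 mol × 233.4 g/mol = 700.2 g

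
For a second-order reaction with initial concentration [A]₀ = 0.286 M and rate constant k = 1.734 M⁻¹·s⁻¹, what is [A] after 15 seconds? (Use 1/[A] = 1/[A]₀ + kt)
0.0339 M

1/[A] = 1/[A]₀ + k·t = 1/0.286 + (1.734)·(15) = 3.4965 + 26.0100 = 29.5065
[A] = 1/29.5065 = 0.0339 M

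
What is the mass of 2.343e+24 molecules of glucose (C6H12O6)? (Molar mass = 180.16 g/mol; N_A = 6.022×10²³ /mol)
Moles = 2.343e+24 ÷ 6.022×10²³ = 3.89073 mol
Mass = 3.89073 mol × 180.16 g/mol = 701 g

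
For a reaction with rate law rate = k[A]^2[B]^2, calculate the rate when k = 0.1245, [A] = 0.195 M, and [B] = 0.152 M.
0.0001094 M/s

rate = k·[A]^2·[B]^2 = 0.1245·(0.195)^2·(0.152)^2 = 0.1245·0.038025·0.023104 = 0.0001094 M/s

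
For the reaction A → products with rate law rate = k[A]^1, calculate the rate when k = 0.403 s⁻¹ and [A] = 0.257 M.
0.1036 M/s

rate = k·[A]^1 = 0.403·(0.257)^1 = 0.403·0.257 = 0.1036 M/s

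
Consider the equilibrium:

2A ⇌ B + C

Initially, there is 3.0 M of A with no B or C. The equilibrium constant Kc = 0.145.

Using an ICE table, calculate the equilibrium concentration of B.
[B] = 0.648 M

ICE: [A] = 3.0 − 2x, [B] = [C] = x.
Kc = x²/(3.0 − 2x)² = 0.145 ⇒ √Kc = x/(3.0 − 2x).
x = √0.145·3.0/(1 + 2√0.145) = 0.38079·3.0/1.7616 = 0.64849.
[B] = x = 0.648 M.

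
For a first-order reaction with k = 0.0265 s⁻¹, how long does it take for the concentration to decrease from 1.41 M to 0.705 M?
26.16 s

From ln[A] = ln[A]₀ - k·t: t = ln([A]₀/[A])/k = ln(1.41/0.705)/0.0265 = ln(2.0000)/0.0265 = 0.6931/0.0265 = 26.16 s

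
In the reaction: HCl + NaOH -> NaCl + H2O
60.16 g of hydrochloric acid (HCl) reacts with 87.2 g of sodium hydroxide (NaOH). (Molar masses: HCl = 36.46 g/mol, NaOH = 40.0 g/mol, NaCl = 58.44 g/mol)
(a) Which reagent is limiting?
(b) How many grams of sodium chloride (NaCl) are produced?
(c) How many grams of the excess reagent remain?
(a) HCl, (b) 96.43 g, (c) 21.2 g

Moles of HCl = 60.16 g ÷ 36.46 g/mol = 1.65003 mol
Moles of NaOH = 87.2 g ÷ 40.0 g/mol = 2.18 mol
Moles ÷ coefficient: HCl: 1.65003/1 = 1.65, NaOH: 2.18/1 = 2.18
(a) HCl has the smaller value, so HCl is the limiting reagent.
(b) Moles of NaCl = 1.65003 mol HCl × (1/1) = 1.65003 mol; mass = 1.65003 mol × 58.44 g/mol = 96.43 g
(c) NaOH consumed = 1.65003 × (1/1) = 1.65003 mol; remaining = 2.18 − 1.65003 = 0.529973 mol; mass = 0.529973 mol × 40.0 g/mol = 21.2 g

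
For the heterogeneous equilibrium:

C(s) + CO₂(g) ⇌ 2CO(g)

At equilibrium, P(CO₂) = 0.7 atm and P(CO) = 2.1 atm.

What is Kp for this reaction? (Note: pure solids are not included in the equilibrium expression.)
K_p = 6.300

Solid C is excluded.
Kp = P(CO)²/P(CO₂) = (2.1)²/0.7 = 4.41/0.7 = 6.300.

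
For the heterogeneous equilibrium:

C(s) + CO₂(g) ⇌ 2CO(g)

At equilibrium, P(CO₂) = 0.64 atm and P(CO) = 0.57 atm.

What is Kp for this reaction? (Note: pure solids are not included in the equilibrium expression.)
K_p = 0.508

Solid C is excluded.
Kp = P(CO)²/P(CO₂) = (0.57)²/0.64 = 0.3249/0.64 = 0.508.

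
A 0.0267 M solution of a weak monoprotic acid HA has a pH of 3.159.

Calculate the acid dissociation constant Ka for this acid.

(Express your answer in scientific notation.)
K_a = 1.85e-05

[H⁺] = 10^(−pH) = 10^(−3.159) = 6.934e-04 M. For HA ⇌ H⁺ + A⁻, Ka = x²/(C − x) = (6.934e-04)²/(0.0267 − 6.934e-04) = 1.85e-05.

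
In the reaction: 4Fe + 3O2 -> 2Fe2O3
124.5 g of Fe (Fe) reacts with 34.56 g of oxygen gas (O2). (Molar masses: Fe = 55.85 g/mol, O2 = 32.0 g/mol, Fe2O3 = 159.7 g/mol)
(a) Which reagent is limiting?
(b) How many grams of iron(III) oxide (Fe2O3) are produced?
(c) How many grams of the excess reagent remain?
(a) O2, (b) 115 g, (c) 44.08 g

Moles of Fe = 124.5 g ÷ 55.85 g/mol = 2.22919 mol
Moles of O2 = 34.56 g ÷ 32.0 g/mol = 1.08 mol
Moles ÷ coefficient: Fe: 2.22919/4 = 0.5573, O2: 1.08/3 = 0.36
(a) O2 has the smaller value, so O2 is the limiting reagent.
(b) Moles of Fe2O3 = 1.08 mol O2 × (2/3) = 0.72 mol; mass = 0.72 mol × 159.7 g/mol = 115 g
(c) Fe consumed = 1.08 × (4/3) = 1.44 mol; remaining = 2.22919 − 1.44 = 0.789185 mol; mass = 0.789185 mol × 55.85 g/mol = 44.08 g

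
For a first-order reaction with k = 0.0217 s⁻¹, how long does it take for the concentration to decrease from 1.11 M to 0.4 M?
47.03 s

From ln[A] = ln[A]₀ - k·t: t = ln([A]₀/[A])/k = ln(1.11/0.4)/0.0217 = ln(2.7750)/0.0217 = 1.0207/0.0217 = 47.03 s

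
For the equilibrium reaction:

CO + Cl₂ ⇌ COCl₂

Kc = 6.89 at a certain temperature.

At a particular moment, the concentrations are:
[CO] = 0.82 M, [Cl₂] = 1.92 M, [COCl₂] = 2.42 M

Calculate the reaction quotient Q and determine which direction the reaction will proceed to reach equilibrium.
Q = 1.537, Q < K, reaction proceeds forward (toward products)

Q = ([COCl₂]) / ([CO] × [Cl₂])
  = ((2.42)) / ((0.82)·(1.92)) = 2.42/1.5744 = 1.537
Since Q = 1.537 < Kc = 6.89, the reaction proceeds forward (toward products) to reach equilibrium.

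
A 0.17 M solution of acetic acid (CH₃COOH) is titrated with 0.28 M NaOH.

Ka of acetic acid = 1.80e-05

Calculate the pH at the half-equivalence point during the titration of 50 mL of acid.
pH = pKa = 4.74

At the half-equivalence point, [HA] = [A⁻], so by Henderson–Hasselbalch pH = pKa + log(1) = pKa.
pKa = −log(1.80e-05) = 4.74.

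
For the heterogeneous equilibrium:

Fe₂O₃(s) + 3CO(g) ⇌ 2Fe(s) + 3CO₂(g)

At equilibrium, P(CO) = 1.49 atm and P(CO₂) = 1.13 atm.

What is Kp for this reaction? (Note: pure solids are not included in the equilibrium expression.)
K_p = 0.436

Solids (Fe₂O₃, Fe) are excluded.
Kp = P(CO₂)³/P(CO)³ = (1.13)³/(1.49)³ = 1.443/3.308 = 0.436.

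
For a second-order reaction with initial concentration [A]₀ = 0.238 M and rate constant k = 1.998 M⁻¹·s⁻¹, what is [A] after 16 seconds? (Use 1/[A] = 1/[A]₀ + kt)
0.0276 M

1/[A] = 1/[A]₀ + k·t = 1/0.238 + (1.998)·(16) = 4.2017 + 31.9680 = 36.1697
[A] = 1/36.1697 = 0.0276 M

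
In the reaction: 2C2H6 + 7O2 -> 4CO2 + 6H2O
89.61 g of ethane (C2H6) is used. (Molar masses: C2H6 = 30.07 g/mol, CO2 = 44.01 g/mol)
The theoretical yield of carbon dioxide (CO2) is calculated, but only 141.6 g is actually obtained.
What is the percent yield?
Moles of C2H6 = 89.61 g ÷ 30.07 g/mol = 2.98005 mol
Mole ratio: 4 mol CO2 / 2 mol C2H6
Moles of CO2 = 2.98005 × (4/2) = 5.96009 mol
Theoretical yield = 5.96009 mol × 44.01 g/mol = 262.3 g
Actual yield = 141.6 g
Percent yield = (141.6 / 262.3) × 100% = 54.0%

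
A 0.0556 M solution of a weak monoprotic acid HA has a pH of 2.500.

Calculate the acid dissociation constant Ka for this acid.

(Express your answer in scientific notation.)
K_a = 1.91e-04

[H⁺] = 10^(−pH) = 10^(−2.500) = 3.162e-03 M. For HA ⇌ H⁺ + A⁻, Ka = x²/(C − x) = (3.162e-03)²/(0.0556 − 3.162e-03) = 1.91e-04.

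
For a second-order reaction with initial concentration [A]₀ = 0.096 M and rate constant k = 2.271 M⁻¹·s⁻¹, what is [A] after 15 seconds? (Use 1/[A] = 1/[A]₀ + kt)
0.0225 M

1/[A] = 1/[A]₀ + k·t = 1/0.096 + (2.271)·(15) = 10.4167 + 34.0650 = 44.4817
[A] = 1/44.4817 = 0.0225 M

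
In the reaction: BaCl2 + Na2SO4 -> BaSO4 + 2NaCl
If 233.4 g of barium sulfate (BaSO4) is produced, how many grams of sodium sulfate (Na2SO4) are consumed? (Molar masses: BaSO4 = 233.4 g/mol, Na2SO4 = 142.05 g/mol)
Moles of BaSO4 = 233.4 g ÷ 233.4 g/mol = 1 mol
Mole ratio: 1 mol Na2SO4 / 1 mol BaSO4
Moles of Na2SO4 = 1 × (1/1) = 1 mol
Mass of Na2SO4 = 1 mol × 142.05 g/mol = 142.1 g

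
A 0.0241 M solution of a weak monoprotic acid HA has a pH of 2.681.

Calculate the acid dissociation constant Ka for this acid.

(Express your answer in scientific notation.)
K_a = 1.97e-04

[H⁺] = 10^(−pH) = 10^(−2.681) = 2.084e-03 M. For HA ⇌ H⁺ + A⁻, Ka = x²/(C − x) = (2.084e-03)²/(0.0241 − 2.084e-03) = 1.97e-04.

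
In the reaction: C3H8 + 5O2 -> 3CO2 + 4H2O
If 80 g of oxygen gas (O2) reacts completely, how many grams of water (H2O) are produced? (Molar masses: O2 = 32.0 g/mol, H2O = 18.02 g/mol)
Moles of O2 = 80 g ÷ 32.0 g/mol = 2.5 mol
Mole ratio: 4 mol H2O / 5 mol O2
Moles of H2O = 2.5 × (4/5) = 2 mol
Mass of H2O = 2 mol × 18.02 g/mol = 36.04 g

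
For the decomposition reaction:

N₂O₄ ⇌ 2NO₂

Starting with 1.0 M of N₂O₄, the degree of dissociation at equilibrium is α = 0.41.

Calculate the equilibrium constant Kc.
K_c = 1.1397

x = α·[A]₀ = 0.41 × 1.0 = 0.41 M dissociated.
At eq: [N₂O₄] = 1.0 − 0.41 = 0.59 M; [NO₂] = 2x = 0.82 M.
Kc = [NO₂]²/[N₂O₄] = (0.82)²/0.59 = 1.14.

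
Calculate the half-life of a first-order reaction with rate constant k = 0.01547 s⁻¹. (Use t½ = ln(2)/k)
44.81 s

t½ = ln(2)/k = 0.6931/0.01547 = 44.81 s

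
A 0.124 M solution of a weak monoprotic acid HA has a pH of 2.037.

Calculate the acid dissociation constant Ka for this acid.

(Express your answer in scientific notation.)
K_a = 7.35e-04

[H⁺] = 10^(−pH) = 10^(−2.037) = 9.183e-03 M. For HA ⇌ H⁺ + A⁻, Ka = x²/(C − x) = (9.183e-03)²/(0.124 − 9.183e-03) = 7.35e-04.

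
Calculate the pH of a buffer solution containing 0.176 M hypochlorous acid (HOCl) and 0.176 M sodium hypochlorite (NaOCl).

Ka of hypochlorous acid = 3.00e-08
pH = 7.52

pKa = -log(3.00e-08) = 7.52. pH = pKa + log([A⁻]/[HA]) = 7.52 + log(0.176/0.176)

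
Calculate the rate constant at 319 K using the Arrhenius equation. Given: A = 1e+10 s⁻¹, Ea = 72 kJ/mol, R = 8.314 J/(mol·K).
1.62e-02 s⁻¹

k = A·exp(-Ea/(R·T)) = 1e+10·exp(-72000/(8.314·319)) = 1e+10·exp(-27.1476) = 1e+10·1.6216e-12 = 1.62e-02 s⁻¹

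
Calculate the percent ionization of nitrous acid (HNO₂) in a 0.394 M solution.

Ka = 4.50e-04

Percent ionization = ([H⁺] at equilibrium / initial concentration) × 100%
Percent ionization = 3.32%

Let x = [H⁺]. Ka = x²/(C - x) ⇒ x² + (4.50e-04)x - (4.50e-04)(0.394) = 0. x = 1.3092e-02. Percent = (1.3092e-02/0.394) × 100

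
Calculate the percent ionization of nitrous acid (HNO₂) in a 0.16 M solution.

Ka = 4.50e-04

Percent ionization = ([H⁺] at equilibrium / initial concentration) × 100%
Percent ionization = 5.16%

Let x = [H⁺]. Ka = x²/(C - x) ⇒ x² + (4.50e-04)x - (4.50e-04)(0.16) = 0. x = 8.2633e-03. Percent = (8.2633e-03/0.16) × 100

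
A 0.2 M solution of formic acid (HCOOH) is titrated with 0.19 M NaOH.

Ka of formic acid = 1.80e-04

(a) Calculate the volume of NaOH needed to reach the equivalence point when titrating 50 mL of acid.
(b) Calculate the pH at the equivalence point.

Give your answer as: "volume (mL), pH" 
V = 52.6 mL, pH = 8.37

(a) At equivalence: moles acid = moles base.
moles acid = 0.2 × 0.05 = 0.01 mol; V_NaOH = 0.01/0.19 = 0.05263 L = 52.6 mL.
(b) At equivalence, all acid → conjugate base A⁻ at [A⁻] = 0.01/0.1026 = 0.09744 M.
Kb = Kw/Ka = 1.0e-14/1.80e-04 = 5.556e-11; [OH⁻] = √(Kb·[A⁻]) = 2.327e-06; pOH = 5.63; pH = 14 − pOH = 8.37.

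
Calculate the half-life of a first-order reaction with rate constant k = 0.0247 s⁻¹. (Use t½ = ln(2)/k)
28.06 s

t½ = ln(2)/k = 0.6931/0.0247 = 28.06 s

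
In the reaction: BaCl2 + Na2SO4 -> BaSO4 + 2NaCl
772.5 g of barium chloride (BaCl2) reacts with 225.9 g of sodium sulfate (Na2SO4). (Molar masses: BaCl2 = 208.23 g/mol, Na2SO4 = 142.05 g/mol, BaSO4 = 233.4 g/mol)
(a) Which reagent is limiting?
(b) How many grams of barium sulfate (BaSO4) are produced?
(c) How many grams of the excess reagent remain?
(a) Na2SO4, (b) 371.2 g, (c) 441.4 g

Moles of BaCl2 = 772.5 g ÷ 208.23 g/mol = 3.70984 mol
Moles of Na2SO4 = 225.9 g ÷ 142.05 g/mol = 1.59029 mol
Moles ÷ coefficient: BaCl2: 3.70984/1 = 3.71, Na2SO4: 1.59029/1 = 1.59
(a) Na2SO4 has the smaller value, so Na2SO4 is the limiting reagent.
(b) Moles of BaSO4 = 1.59029 mol Na2SO4 × (1/1) = 1.59029 mol; mass = 1.59029 mol × 233.4 g/mol = 371.2 g
(c) BaCl2 consumed = 1.59029 × (1/1) = 1.59029 mol; remaining = 3.70984 − 1.59029 = 2.11955 mol; mass = 2.11955 mol × 208.23 g/mol = 441.4 g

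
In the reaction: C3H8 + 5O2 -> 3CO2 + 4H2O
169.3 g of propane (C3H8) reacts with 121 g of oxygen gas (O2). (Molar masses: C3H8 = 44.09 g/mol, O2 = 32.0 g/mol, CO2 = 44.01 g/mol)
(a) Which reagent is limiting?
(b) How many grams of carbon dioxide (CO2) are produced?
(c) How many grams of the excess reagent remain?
(a) O2, (b) 99.85 g, (c) 136 g

Moles of C3H8 = 169.3 g ÷ 44.09 g/mol = 3.83987 mol
Moles of O2 = 121 g ÷ 32.0 g/mol = 3.78125 mol
Moles ÷ coefficient: C3H8: 3.83987/1 = 3.84, O2: 3.78125/5 = 0.7562
(a) O2 has the smaller value, so O2 is the limiting reagent.
(b) Moles of CO2 = 3.78125 mol O2 × (3/5) = 2.26875 mol; mass = 2.26875 mol × 44.01 g/mol = 99.85 g
(c) C3H8 consumed = 3.78125 × (1/5) = 0.75625 mol; remaining = 3.83987 − 0.75625 = 3.08362 mol; mass = 3.08362 mol × 44.09 g/mol = 136 g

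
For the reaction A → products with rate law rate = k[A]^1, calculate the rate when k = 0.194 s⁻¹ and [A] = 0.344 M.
0.06674 M/s

rate = k·[A]^1 = 0.194·(0.344)^1 = 0.194·0.344 = 0.06674 M/s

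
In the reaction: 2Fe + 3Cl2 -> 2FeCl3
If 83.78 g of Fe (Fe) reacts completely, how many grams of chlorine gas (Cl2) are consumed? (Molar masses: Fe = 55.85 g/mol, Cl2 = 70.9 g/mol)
Moles of Fe = 83.78 g ÷ 55.85 g/mol = 1.50009 mol
Mole ratio: 3 mol Cl2 / 2 mol Fe
Moles of Cl2 = 1.50009 × (3/2) = 2.25013 mol
Mass of Cl2 = 2.25013 mol × 70.9 g/mol = 159.5 g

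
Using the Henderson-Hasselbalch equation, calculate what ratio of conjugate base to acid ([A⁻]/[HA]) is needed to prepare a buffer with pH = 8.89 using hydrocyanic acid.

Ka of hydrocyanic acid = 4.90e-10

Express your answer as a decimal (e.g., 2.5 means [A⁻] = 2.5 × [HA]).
[A⁻]/[HA] = 0.380

pKa = −log(4.90e-10) = 9.3098. pH = pKa + log([A⁻]/[HA]). 8.89 = 9.3098 + log(ratio). log(ratio) = 8.89 − 9.3098 = -0.4198. ratio = 10^(-0.4198) = 0.380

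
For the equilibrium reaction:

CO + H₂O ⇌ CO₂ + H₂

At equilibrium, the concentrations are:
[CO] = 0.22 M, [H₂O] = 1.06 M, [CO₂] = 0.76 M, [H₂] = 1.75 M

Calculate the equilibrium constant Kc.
K_c = 5.7033

Kc = ([CO₂] × [H₂]) / ([CO] × [H₂O])
   = ((0.76)·(1.75)) / ((0.22)·(1.06))
   = 1.33 / 0.2332 = 5.7033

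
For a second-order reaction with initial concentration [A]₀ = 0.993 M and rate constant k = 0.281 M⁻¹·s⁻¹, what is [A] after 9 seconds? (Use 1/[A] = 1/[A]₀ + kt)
0.2828 M

1/[A] = 1/[A]₀ + k·t = 1/0.993 + (0.281)·(9) = 1.0070 + 2.5290 = 3.5360
[A] = 1/3.5360 = 0.2828 M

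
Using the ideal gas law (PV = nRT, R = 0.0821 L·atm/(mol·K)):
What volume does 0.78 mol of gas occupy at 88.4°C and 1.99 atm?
T = 88.4°C + 273.15 = 361.55 K
V = nRT/P = (0.78 × 0.0821 × 361.55) / 1.99
V = 11.63 L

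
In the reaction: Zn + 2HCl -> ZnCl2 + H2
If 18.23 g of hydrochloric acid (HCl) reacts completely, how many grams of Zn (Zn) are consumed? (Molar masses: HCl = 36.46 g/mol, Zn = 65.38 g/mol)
Moles of HCl = 18.23 g ÷ 36.46 g/mol = 0.5 mol
Mole ratio: 1 mol Zn / 2 mol HCl
Moles of Zn = 0.5 × (1/2) = 0.25 mol
Mass of Zn = 0.25 mol × 65.38 g/mol = 16.34 g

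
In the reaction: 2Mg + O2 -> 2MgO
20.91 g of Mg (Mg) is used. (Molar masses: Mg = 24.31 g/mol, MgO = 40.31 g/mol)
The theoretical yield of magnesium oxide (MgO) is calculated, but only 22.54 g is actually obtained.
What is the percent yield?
Moles of Mg = 20.91 g ÷ 24.31 g/mol = 0.86014 mol
Mole ratio: 2 mol MgO / 2 mol Mg
Moles of MgO = 0.86014 × (2/2) = 0.86014 mol
Theoretical yield = 0.86014 mol × 40.31 g/mol = 34.672 g
Actual yield = 22.54 g
Percent yield = (22.54 / 34.672) × 100% = 65.0%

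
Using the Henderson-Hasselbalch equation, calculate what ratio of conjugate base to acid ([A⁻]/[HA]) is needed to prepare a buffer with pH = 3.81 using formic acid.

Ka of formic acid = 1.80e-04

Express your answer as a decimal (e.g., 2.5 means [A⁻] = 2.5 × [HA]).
[A⁻]/[HA] = 1.162

pKa = −log(1.80e-04) = 3.7447. pH = pKa + log([A⁻]/[HA]). 3.81 = 3.7447 + log(ratio). log(ratio) = 3.81 − 3.7447 = 0.0653. ratio = 10^(0.0653) = 1.162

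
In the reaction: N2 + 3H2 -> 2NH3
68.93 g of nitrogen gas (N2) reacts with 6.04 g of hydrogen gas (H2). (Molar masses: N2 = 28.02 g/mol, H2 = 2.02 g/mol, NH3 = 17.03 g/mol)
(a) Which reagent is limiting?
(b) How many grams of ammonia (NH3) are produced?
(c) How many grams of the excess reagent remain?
(a) H2, (b) 33.95 g, (c) 41 g

Moles of N2 = 68.93 g ÷ 28.02 g/mol = 2.46003 mol
Moles of H2 = 6.04 g ÷ 2.02 g/mol = 2.9901 mol
Moles ÷ coefficient: N2: 2.46003/1 = 2.46, H2: 2.9901/3 = 0.9967
(a) H2 has the smaller value, so H2 is the limiting reagent.
(b) Moles of NH3 = 2.9901 mol H2 × (2/3) = 1.9934 mol; mass = 1.9934 mol × 17.03 g/mol = 33.95 g
(c) N2 consumed = 2.9901 × (1/3) = 0.9967 mol; remaining = 2.46003 − 0.9967 = 1.46333 mol; mass = 1.46333 mol × 28.02 g/mol = 41 g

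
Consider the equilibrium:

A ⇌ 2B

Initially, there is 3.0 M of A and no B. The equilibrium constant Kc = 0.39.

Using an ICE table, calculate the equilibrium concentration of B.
[B] = 0.989 M

ICE: [A] = 3.0 − x, [B] = 2x.
Kc = (2x)²/(3.0 − x) = 0.39 ⇒ 4x² + 0.39x − 1.17 = 0.
x = (−0.39 + √(0.39² + 4·4·1.17))/(2·4) = (−0.39 + √18.872)/8 = 0.49428.
[B] = 2x = 0.989 M.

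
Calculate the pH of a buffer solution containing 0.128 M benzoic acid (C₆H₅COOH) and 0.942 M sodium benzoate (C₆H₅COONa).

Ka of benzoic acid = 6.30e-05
pH = 5.07

pKa = -log(6.30e-05) = 4.20. pH = pKa + log([A⁻]/[HA]) = 4.20 + log(0.942/0.128)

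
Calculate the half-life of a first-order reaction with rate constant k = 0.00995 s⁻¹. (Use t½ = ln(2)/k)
69.66 s

t½ = ln(2)/k = 0.6931/0.00995 = 69.66 s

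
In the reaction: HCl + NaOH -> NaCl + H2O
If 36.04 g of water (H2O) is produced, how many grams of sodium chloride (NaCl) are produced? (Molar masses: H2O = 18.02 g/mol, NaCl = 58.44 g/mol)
Moles of H2O = 36.04 g ÷ 18.02 g/mol = 2 mol
Mole ratio: 1 mol NaCl / 1 mol H2O
Moles of NaCl = 2 × (1/1) = 2 mol
Mass of NaCl = 2 mol × 58.44 g/mol = 116.9 g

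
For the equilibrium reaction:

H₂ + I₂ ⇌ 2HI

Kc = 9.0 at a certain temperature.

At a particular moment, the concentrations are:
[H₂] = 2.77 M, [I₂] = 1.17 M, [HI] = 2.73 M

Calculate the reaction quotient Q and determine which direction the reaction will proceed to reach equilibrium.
Q = 2.300, Q < K, reaction proceeds forward (toward products)

Q = ([HI]^2) / ([H₂] × [I₂])
  = ((2.73)^2) / ((2.77)·(1.17)) = 7.4529/3.2409 = 2.3
Since Q = 2.3 < Kc = 9.0, the reaction proceeds forward (toward products) to reach equilibrium.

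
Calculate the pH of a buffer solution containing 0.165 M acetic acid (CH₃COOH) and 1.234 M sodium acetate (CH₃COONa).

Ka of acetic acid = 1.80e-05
pH = 5.62

pKa = -log(1.80e-05) = 4.74. pH = pKa + log([A⁻]/[HA]) = 4.74 + log(1.234/0.165)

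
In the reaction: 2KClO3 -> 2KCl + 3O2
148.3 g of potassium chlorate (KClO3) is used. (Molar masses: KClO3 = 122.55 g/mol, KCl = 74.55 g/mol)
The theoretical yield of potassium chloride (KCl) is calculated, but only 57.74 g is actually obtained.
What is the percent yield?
Moles of KClO3 = 148.3 g ÷ 122.55 g/mol = 1.21012 mol
Mole ratio: 2 mol KCl / 2 mol KClO3
Moles of KCl = 1.21012 × (2/2) = 1.21012 mol
Theoretical yield = 1.21012 mol × 74.55 g/mol = 90.214 g
Actual yield = 57.74 g
Percent yield = (57.74 / 90.214) × 100% = 64.0%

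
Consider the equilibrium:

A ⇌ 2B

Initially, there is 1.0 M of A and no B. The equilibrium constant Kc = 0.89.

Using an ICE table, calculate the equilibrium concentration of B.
[B] = 0.747 M

ICE: [A] = 1.0 − x, [B] = 2x.
Kc = (2x)²/(1.0 − x) = 0.89 ⇒ 4x² + 0.89x − 0.89 = 0.
x = (−0.89 + √(0.89² + 4·4·0.89))/(2·4) = (−0.89 + √15.032)/8 = 0.37339.
[B] = 2x = 0.747 M.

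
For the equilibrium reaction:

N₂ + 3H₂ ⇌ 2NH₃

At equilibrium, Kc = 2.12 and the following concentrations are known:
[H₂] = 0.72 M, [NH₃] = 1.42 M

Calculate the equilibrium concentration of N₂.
[N₂] = 2.5483 M

Kc = ([NH₃]^2) / ([N₂] × [H₂]^3) = 2.12
[N₂]^1 = (product terms)/(Kc · other reactant terms) = 2.0164 / (2.12 · 0.37325) = 2.5483
[N₂] = 2.5483 M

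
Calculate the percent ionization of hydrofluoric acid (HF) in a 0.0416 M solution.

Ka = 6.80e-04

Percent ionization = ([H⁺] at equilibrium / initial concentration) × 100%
Percent ionization = 12%

Let x = [H⁺]. Ka = x²/(C - x) ⇒ x² + (6.80e-04)x - (6.80e-04)(0.0416) = 0. x = 4.9895e-03. Percent = (4.9895e-03/0.0416) × 100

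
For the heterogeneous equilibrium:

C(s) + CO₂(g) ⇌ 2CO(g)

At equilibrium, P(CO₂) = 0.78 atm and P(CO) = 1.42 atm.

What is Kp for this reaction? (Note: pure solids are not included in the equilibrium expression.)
K_p = 2.585

Solid C is excluded.
Kp = P(CO)²/P(CO₂) = (1.42)²/0.78 = 2.016/0.78 = 2.585.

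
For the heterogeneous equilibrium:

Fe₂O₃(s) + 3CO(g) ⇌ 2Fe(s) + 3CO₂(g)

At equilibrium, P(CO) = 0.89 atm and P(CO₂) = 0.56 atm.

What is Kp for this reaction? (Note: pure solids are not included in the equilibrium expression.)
K_p = 0.249

Solids (Fe₂O₃, Fe) are excluded.
Kp = P(CO₂)³/P(CO)³ = (0.56)³/(0.89)³ = 0.1756/0.705 = 0.249.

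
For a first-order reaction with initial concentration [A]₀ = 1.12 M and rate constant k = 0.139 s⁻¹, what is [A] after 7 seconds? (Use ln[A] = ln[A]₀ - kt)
0.4233 M

ln[A] = ln[A]₀ - k·t = ln(1.12) - (0.139)·(7) = 0.1133 - 0.9730 = -0.8597
[A] = e^(-0.8597) = 0.4233 M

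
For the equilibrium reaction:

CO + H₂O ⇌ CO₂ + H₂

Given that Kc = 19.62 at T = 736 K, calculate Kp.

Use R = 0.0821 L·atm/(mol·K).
K_p = 19.6200

Δn = (moles gaseous products) − (moles gaseous reactants) = 0
T = 736 K; RT = 0.0821 × 736 = 60.4256
Kp = Kc·(RT)^Δn = 19.62 × (60.4256)^0 = 19.62 × 1 = 19.6200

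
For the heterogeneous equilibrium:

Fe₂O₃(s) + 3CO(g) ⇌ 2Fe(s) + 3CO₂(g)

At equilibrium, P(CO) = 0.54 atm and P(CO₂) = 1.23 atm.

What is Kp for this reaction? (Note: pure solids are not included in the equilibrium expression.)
K_p = 11.818

Solids (Fe₂O₃, Fe) are excluded.
Kp = P(CO₂)³/P(CO)³ = (1.23)³/(0.54)³ = 1.861/0.1575 = 11.818.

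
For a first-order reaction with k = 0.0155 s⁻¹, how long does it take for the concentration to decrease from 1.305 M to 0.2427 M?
108.52 s

From ln[A] = ln[A]₀ - k·t: t = ln([A]₀/[A])/k = ln(1.305/0.2427)/0.0155 = ln(5.3770)/0.0155 = 1.6821/0.0155 = 108.52 s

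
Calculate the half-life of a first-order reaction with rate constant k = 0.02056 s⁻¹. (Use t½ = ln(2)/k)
33.71 s

t½ = ln(2)/k = 0.6931/0.02056 = 33.71 s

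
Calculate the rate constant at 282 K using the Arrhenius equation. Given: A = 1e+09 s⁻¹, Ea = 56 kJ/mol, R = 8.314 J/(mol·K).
4.23e-02 s⁻¹

k = A·exp(-Ea/(R·T)) = 1e+09·exp(-56000/(8.314·282)) = 1e+09·exp(-23.8852) = 1e+09·4.2344e-11 = 4.23e-02 s⁻¹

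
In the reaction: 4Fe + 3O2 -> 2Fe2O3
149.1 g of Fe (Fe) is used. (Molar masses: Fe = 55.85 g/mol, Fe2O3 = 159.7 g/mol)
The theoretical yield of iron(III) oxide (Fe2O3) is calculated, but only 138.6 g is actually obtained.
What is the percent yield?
Moles of Fe = 149.1 g ÷ 55.85 g/mol = 2.66965 mol
Mole ratio: 2 mol Fe2O3 / 4 mol Fe
Moles of Fe2O3 = 2.66965 × (2/4) = 1.33483 mol
Theoretical yield = 1.33483 mol × 159.7 g/mol = 213.17 g
Actual yield = 138.6 g
Percent yield = (138.6 / 213.17) × 100% = 65.0%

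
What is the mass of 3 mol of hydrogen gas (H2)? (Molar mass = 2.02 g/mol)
Mass = 3 mol × 2.02 g/mol = 6.06 g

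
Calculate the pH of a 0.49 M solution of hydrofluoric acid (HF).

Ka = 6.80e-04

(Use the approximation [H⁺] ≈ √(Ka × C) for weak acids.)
pH = 1.74

[H⁺] = √(Ka × C) = √(6.80e-04 × 0.49) = 1.8254e-02. pH = -log(1.8254e-02)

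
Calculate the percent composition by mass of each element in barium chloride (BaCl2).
Ba: 65.95%, Cl: 34.05%

Molar mass of BaCl2 = 208.23 g/mol
% Ba = (1 × 137.33) / 208.23 × 100% = 137.33 / 208.23 × 100% = 65.95%
% Cl = (2 × 35.45) / 208.23 × 100% = 70.9 / 208.23 × 100% = 34.05%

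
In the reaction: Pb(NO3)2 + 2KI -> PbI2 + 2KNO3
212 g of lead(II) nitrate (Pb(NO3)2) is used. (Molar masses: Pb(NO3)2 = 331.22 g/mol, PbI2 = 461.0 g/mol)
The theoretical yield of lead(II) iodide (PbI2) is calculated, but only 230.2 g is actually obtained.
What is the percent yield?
Moles of Pb(NO3)2 = 212 g ÷ 331.22 g/mol = 0.640058 mol
Mole ratio: 1 mol PbI2 / 1 mol Pb(NO3)2
Moles of PbI2 = 0.640058 × (1/1) = 0.640058 mol
Theoretical yield = 0.640058 mol × 461.0 g/mol = 295.07 g
Actual yield = 230.2 g
Percent yield = (230.2 / 295.07) × 100% = 78.0%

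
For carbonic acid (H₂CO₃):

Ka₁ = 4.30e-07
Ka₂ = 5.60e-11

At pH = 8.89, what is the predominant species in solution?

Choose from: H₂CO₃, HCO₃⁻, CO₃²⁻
HCO₃⁻

pKa1 = 6.37, pKa2 = 10.25. Each pKa is the crossover between adjacent species; pH = 8.89 lies in the region where HCO₃⁻ predominates.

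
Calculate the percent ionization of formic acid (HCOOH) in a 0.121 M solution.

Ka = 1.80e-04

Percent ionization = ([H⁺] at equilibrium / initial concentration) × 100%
Percent ionization = 3.78%

Let x = [H⁺]. Ka = x²/(C - x) ⇒ x² + (1.80e-04)x - (1.80e-04)(0.121) = 0. x = 4.5778e-03. Percent = (4.5778e-03/0.121) × 100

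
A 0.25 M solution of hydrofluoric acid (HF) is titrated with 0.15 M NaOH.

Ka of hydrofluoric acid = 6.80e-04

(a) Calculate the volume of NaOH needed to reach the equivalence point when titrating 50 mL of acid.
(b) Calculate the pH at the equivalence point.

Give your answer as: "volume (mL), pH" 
V = 83.3 mL, pH = 8.07

(a) At equivalence: moles acid = moles base.
moles acid = 0.25 × 0.05 = 0.0125 mol; V_NaOH = 0.0125/0.15 = 0.08333 L = 83.3 mL.
(b) At equivalence, all acid → conjugate base A⁻ at [A⁻] = 0.0125/0.1333 = 0.09375 M.
Kb = Kw/Ka = 1.0e-14/6.80e-04 = 1.471e-11; [OH⁻] = √(Kb·[A⁻]) = 1.174e-06; pOH = 5.93; pH = 14 − pOH = 8.07.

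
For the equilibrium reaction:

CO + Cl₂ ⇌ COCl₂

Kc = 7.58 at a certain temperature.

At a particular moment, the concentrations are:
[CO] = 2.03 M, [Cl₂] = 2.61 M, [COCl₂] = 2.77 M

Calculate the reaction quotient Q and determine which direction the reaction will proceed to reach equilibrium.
Q = 0.523, Q < K, reaction proceeds forward (toward products)

Q = ([COCl₂]) / ([CO] × [Cl₂])
  = ((2.77)) / ((2.03)·(2.61)) = 2.77/5.2983 = 0.5228
Since Q = 0.5228 < Kc = 7.58, the reaction proceeds forward (toward products) to reach equilibrium.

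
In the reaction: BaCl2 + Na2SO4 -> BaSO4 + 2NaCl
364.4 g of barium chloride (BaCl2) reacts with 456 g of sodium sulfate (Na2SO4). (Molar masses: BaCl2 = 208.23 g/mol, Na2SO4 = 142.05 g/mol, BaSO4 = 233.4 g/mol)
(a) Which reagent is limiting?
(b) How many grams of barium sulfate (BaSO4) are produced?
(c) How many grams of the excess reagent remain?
(a) BaCl2, (b) 408.4 g, (c) 207.4 g

Moles of BaCl2 = 364.4 g ÷ 208.23 g/mol = 1.74999 mol
Moles of Na2SO4 = 456 g ÷ 142.05 g/mol = 3.21014 mol
Moles ÷ coefficient: BaCl2: 1.74999/1 = 1.75, Na2SO4: 3.21014/1 = 3.21
(a) BaCl2 has the smaller value, so BaCl2 is the limiting reagent.
(b) Moles of BaSO4 = 1.74999 mol BaCl2 × (1/1) = 1.74999 mol; mass = 1.74999 mol × 233.4 g/mol = 408.4 g
(c) Na2SO4 consumed = 1.74999 × (1/1) = 1.74999 mol; remaining = 3.21014 − 1.74999 = 1.46015 mol; mass = 1.46015 mol × 142.05 g/mol = 207.4 g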